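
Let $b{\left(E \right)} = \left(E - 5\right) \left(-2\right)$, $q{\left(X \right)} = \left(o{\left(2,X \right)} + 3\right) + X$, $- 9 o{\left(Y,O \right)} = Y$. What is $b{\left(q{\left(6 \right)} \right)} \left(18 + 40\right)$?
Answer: $- \frac{3944}{9} \approx -438.22$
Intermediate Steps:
$o{\left(Y,O \right)} = - \frac{Y}{9}$
$q{\left(X \right)} = \frac{25}{9} + X$ ($q{\left(X \right)} = \left(\left(- \frac{1}{9}\right) 2 + 3\right) + X = \left(- \frac{2}{9} + 3\right) + X = \frac{25}{9} + X$)
$b{\left(E \right)} = 10 - 2 E$ ($b{\left(E \right)} = \left(-5 + E\right) \left(-2\right) = 10 - 2 E$)
$b{\left(q{\left(6 \right)} \right)} \left(18 + 40\right) = \left(10 - 2 \left(\frac{25}{9} + 6\right)\right) \left(18 + 40\right) = \left(10 - \frac{158}{9}\right) 58 = \left(- \frac{68}{9}\right) 58 = - \frac{3944}{9}$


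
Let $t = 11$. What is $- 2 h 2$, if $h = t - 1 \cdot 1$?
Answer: $-40$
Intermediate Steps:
$h = 10$ ($h = 11 - 1 \cdot 1 = 11 - 1 = 10$)
$- 2 h 2 = \left(-2\right) 10 \cdot 2 = \left(-20\right) 2 = -40$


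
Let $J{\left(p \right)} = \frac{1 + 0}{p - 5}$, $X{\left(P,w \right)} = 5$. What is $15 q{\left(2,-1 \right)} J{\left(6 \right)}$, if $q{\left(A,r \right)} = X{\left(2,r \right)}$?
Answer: $75$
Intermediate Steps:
$q{\left(A,r \right)} = 5$
$J{\left(p \right)} = \frac{1}{-5 + p}$ ($J{\left(p \right)} = 1 \frac{1}{-5 + p} = \frac{1}{-5 + p}$)
$15 q{\left(2,-1 \right)} J{\left(6 \right)} = \frac{15 \cdot 5}{-5 + 6} = \frac{75}{1} = 75 \cdot 1 = 75$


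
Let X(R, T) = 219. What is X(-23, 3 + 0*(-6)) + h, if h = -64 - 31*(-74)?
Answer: 2449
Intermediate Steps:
h = 2230 (h = -64 + 2294 = 2230)
X(-23, 3 + 0*(-6)) + h = 219 + 2230 = 2449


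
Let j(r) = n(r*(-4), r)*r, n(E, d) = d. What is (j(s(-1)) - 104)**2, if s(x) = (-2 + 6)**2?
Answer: 23104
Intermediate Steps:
s(x) = 16 (s(x) = 4**2 = 16)
j(r) = r**2 (j(r) = r*r = r**2)
(j(s(-1)) - 104)**2 = (16**2 - 104)**2 = (256 - 104)**2 = 152**2 = 23104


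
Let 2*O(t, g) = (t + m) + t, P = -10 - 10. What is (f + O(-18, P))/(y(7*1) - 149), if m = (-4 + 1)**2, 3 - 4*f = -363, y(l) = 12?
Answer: -78/137 ≈ -0.56934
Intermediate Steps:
f = 183/2 (f = 3/4 - 1/4*(-363) = 3/4 + 363/4 = 183/2 ≈ 91.500)
m = 9 (m = (-3)**2 = 9)
P = -20
O(t, g) = 9/2 + t (O(t, g) = ((t + 9) + t)/2 = ((9 + t) + t)/2 = (9 + 2*t)/2 = 9/2 + t)
(f + O(-18, P))/(y(7*1) - 149) = (183/2 + (9/2 - 18))/(12 - 149) = (183/2 - 27/2)/(-137) = 78*(-1/137) = -78/137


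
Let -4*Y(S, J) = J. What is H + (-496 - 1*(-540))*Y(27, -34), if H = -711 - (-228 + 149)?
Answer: -258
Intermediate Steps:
Y(S, J) = -J/4
H = -632 (H = -711 - 1*(-79) = -711 + 79 = -632)
H + (-496 - 1*(-540))*Y(27, -34) = -632 + (-496 - 1*(-540))*(-¼*(-34)) = -632 + (-496 + 540)*(17/2) = -632 + 44*(17/2) = -632 + 374 = -258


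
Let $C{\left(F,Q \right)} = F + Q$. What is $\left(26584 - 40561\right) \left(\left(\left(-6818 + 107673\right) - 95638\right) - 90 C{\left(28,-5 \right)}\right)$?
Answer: $-43985619$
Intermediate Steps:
$\left(26584 - 40561\right) \left(\left(\left(-6818 + 107673\right) - 95638\right) - 90 C{\left(28,-5 \right)}\right) = \left(26584 - 40561\right) \left(\left(\left(-6818 + 107673\right) - 95638\right) - 90 \left(28 - 5\right)\right) = - 13977 \left(\left(100855 - 95638\right) - 2070\right) = - 13977 \left(5217 - 2070\right) = \left(-13977\right) 3147 = -43985619$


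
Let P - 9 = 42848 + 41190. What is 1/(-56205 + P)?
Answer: 1/27842 ≈ 3.5917e-5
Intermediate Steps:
P = 84047 (P = 9 + (42848 + 41190) = 9 + 84038 = 84047)
1/(-56205 + P) = 1/(-56205 + 84047) = 1/27842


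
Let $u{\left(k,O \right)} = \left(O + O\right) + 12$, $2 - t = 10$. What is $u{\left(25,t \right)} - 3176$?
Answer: $-3180$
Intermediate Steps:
$t = -8$ ($t = 2 - 10 = -8$)
$u{\left(k,O \right)} = 12 + 2 O$ ($u{\left(k,O \right)} = 2 O + 12 = 12 + 2 O$)
$u{\left(25,t \right)} - 3176 = \left(12 + 2 \left(-8\right)\right) - 3176 = \left(12 - 16\right) - 3176 = -4 - 3176 = -3180$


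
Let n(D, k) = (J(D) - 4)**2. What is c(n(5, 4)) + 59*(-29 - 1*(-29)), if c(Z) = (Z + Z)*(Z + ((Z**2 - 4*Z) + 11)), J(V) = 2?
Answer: 120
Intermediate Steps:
n(D, k) = 4 (n(D, k) = (2 - 4)**2 = (-2)**2 = 4)
c(Z) = 2*Z*(11 + Z**2 - 3*Z) (c(Z) = (2*Z)*(Z + (11 + Z**2 - 4*Z)) = (2*Z)*(11 + Z**2 - 3*Z) = 2*Z*(11 + Z**2 - 3*Z))
c(n(5, 4)) + 59*(-29 - 1*(-29)) = 2*4*(11 + 4**2 - 3*4) + 59*(-29 - 1*(-29)) = 2*4*(11 + 16 - 12) + 59*(-29 + 29) = 2*4*15 + 59*0 = 120 + 0 = 120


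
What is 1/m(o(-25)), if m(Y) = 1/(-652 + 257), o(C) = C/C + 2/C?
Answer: -395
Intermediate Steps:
o(C) = 1 + 2/C
m(Y) = -1/395 (m(Y) = 1/(-395) = -1/395)
1/m(o(-25)) = 1/(-1/395) = -395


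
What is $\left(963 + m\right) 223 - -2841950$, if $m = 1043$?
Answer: $3289288$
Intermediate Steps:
$\left(963 + m\right) 223 - -2841950 = \left(963 + 1043\right) 223 - -2841950 = 2006 \cdot 223 + 2841950 = 447338 + 2841950 = 3289288$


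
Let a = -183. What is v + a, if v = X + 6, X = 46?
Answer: -131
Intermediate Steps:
v = 52 (v = 46 + 6 = 52)
v + a = 52 - 183 = -131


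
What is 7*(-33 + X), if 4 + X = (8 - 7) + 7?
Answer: -203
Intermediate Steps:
X = 4 (X = -4 + ((8 - 7) + 7) = -4 + (1 + 7) = -4 + 8 = 4)
7*(-33 + X) = 7*(-33 + 4) = 7*(-29) = -203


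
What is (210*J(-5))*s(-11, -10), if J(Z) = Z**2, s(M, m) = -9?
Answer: -47250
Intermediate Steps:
(210*J(-5))*s(-11, -10) = (210*(-5)**2)*(-9) = (210*25)*(-9) = 5250*(-9) = -47250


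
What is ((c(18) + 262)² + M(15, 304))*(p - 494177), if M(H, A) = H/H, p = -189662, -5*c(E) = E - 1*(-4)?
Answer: -1134467701991/25 ≈ -4.5379e+10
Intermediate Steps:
c(E) = -⅘ - E/5 (c(E) = -(E - 1*(-4))/5 = -(E + 4)/5 = -(4 + E)/5 = -⅘ - E/5)
M(H, A) = 1
((c(18) + 262)² + M(15, 304))*(p - 494177) = (((-⅘ - ⅕*18) + 262)² + 1)*(-189662 - 494177) = (((-⅘ - 18/5) + 262)² + 1)*(-683839) = ((-22/5 + 262)² + 1)*(-683839) = ((1288/5)² + 1)*(-683839) = (1658944/25 + 1)*(-683839) = (1658969/25)*(-683839) = -1134467701991/25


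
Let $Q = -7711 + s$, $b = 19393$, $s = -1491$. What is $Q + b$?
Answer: $10191$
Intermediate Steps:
$Q = -9202$ ($Q = -7711 - 1491 = -9202$)
$Q + b = -9202 + 19393 = 10191$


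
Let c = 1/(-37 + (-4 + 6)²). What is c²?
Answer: 1/1089 ≈ 0.00091827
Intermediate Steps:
c = -1/33 (c = 1/(-37 + 2²) = 1/(-37 + 4) = 1/(-33) = -1/33 ≈ -0.030303)
c² = (-1/33)² = 1/1089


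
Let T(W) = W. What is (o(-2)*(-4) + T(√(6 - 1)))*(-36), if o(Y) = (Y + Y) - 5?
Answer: -1296 - 36*√5 ≈ -1376.5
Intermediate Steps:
o(Y) = -5 + 2*Y (o(Y) = 2*Y - 5 = -5 + 2*Y)
(o(-2)*(-4) + T(√(6 - 1)))*(-36) = ((-5 + 2*(-2))*(-4) + √(6 - 1))*(-36) = ((-5 - 4)*(-4) + √5)*(-36) = (-9*(-4) + √5)*(-36) = (36 + √5)*(-36) = -1296 - 36*√5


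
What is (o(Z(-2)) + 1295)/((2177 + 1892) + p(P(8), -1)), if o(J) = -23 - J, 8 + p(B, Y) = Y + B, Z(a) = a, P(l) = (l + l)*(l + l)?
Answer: 49/166 ≈ 0.29518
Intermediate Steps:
P(l) = 4*l² (P(l) = (2*l)*(2*l) = 4*l²)
p(B, Y) = -8 + B + Y (p(B, Y) = -8 + (Y + B) = -8 + (B + Y) = -8 + B + Y)
(o(Z(-2)) + 1295)/((2177 + 1892) + p(P(8), -1)) = ((-23 - 1*(-2)) + 1295)/((2177 + 1892) + (-8 + 4*8² - 1)) = ((-23 + 2) + 1295)/(4069 + (-8 + 4*64 - 1)) = (-21 + 1295)/(4069 + (-8 + 256 - 1)) = 1274/(4069 + 247) = 1274/4316 = 1274*(1/4316) = 49/166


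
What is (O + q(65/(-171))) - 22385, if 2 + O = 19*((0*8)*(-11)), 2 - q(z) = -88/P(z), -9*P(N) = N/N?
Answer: -23177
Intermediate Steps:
P(N) = -⅑ (P(N) = -N/(9*N) = -⅑*1 = -⅑)
q(z) = -790 (q(z) = 2 - (-88)/(-⅑) = 2 - (-88)*(-9) = 2 - 1*792 = 2 - 792 = -790)
O = -2 (O = -2 + 19*((0*8)*(-11)) = -2 + 19*(0*(-11)) = -2 + 19*0 = -2 + 0 = -2)
(O + q(65/(-171))) - 22385 = (-2 - 790) - 22385 = -792 - 22385 = -23177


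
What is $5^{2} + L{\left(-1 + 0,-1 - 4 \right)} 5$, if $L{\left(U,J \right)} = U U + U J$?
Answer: $55$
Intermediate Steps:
$L{\left(U,J \right)} = U^{2} + J U$
$5^{2} + L{\left(-1 + 0,-1 - 4 \right)} 5 = 5^{2} + \left(-1 + 0\right) \left(\left(-1 - 4\right) + \left(-1 + 0\right)\right) 5 = 25 + - (\left(-1 - 4\right) - 1) 5 = 25 + - (-5 - 1) 5 = 25 + \left(-1\right) \left(-6\right) 5 = 25 + 6 \cdot 5 = 25 + 30 = 55$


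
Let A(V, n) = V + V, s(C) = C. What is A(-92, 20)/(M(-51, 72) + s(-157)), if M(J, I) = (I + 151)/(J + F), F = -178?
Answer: 5267/4522 ≈ 1.1647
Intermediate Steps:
A(V, n) = 2*V
M(J, I) = (151 + I)/(-178 + J) (M(J, I) = (I + 151)/(J - 178) = (151 + I)/(-178 + J))
A(-92, 20)/(M(-51, 72) + s(-157)) = (2*(-92))/((151 + 72)/(-178 - 51) - 157) = -184/(223/(-229) - 157) = -184/(-1/229*223 - 157) = -184/(-223/229 - 157) = -184/(-36176/229) = -184*(-229/36176) = 5267/4522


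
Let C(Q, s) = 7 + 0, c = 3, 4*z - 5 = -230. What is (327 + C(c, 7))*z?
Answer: -37575/2 ≈ -18788.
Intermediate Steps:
z = -225/4 (z = 5/4 + (1/4)*(-230) = 5/4 - 115/2 = -225/4 ≈ -56.250)
C(Q, s) = 7
(327 + C(c, 7))*z = (327 + 7)*(-225/4) = 334*(-225/4) = -37575/2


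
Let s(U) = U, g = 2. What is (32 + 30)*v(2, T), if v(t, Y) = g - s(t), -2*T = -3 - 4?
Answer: 0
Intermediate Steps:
T = 7/2 (T = -(-3 - 4)/2 = -½*(-7) = 7/2 ≈ 3.5000)
v(t, Y) = 2 - t
(32 + 30)*v(2, T) = (32 + 30)*(2 - 1*2) = 62*(2 - 2) = 62*0 = 0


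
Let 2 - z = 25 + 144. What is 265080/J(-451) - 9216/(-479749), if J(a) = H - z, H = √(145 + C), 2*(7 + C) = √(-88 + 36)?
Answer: 9216/479749 + 265080/(167 + √(138 + I*√13)) ≈ 1483.0 - 1.2731*I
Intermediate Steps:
z = -167 (z = 2 - (25 + 144) = 2 - 1*169 = 2 - 169 = -167)
C = -7 + I*√13 (C = -7 + √(-88 + 36)/2 = -7 + √(-52)/2 = -7 + (2*I*√13)/2 = -7 + I*√13 ≈ -7.0 + 3.6056*I)
H = √(138 + I*√13) (H = √(145 + (-7 + I*√13)) = √(138 + I*√13) ≈ 11.748 + 0.1534*I)
J(a) = 167 + √(138 + I*√13) (J(a) = √(138 + I*√13) - 1*(-167) = √(138 + I*√13) + 167 = 167 + √(138 + I*√13))
265080/J(-451) - 9216/(-479749) = 265080/(167 + √(138 + I*√13)) - 9216/(-479749) = 265080/(167 + √(138 + I*√13)) - 9216*(-1/479749) = 265080/(167 + √(138 + I*√13)) + 9216/479749 = 9216/479749 + 265080/(167 + √(138 + I*√13))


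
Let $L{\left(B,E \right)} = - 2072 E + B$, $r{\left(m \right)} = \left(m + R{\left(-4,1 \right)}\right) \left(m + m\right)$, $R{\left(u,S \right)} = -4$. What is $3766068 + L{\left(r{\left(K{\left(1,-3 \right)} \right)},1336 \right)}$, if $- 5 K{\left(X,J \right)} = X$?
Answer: $\frac{24946942}{25} \approx 9.9788 \cdot 10^{5}$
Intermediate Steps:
$K{\left(X,J \right)} = - \frac{X}{5}$
$r{\left(m \right)} = 2 m \left(-4 + m\right)$ ($r{\left(m \right)} = \left(m - 4\right) \left(m + m\right) = \left(-4 + m\right) 2 m = 2 m \left(-4 + m\right)$)
$L{\left(B,E \right)} = B - 2072 E$
$3766068 + L{\left(r{\left(K{\left(1,-3 \right)} \right)},1336 \right)} = 3766068 - \left(2768192 - 2 \left(\left(- \frac{1}{5}\right) 1\right) \left(-4 - \frac{1}{5}\right)\right) = 3766068 - \left(2768192 + \frac{2 \left(-4 - \frac{1}{5}\right)}{5}\right) = 3766068 - \left(2768192 + \frac{2}{5} \left(- \frac{21}{5}\right)\right) = 3766068 + \left(\frac{42}{25} - 2768192\right) = 3766068 - \frac{69204758}{25} = \frac{24946942}{25}$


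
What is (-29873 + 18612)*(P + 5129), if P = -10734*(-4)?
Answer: -541259965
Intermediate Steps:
P = 42936
(-29873 + 18612)*(P + 5129) = (-29873 + 18612)*(42936 + 5129) = -11261*48065 = -541259965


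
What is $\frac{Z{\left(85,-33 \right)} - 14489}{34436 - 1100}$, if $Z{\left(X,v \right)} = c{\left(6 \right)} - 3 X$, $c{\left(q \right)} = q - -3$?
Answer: $- \frac{14735}{33336} \approx -0.44201$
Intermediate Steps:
$c{\left(q \right)} = 3 + q$ ($c{\left(q \right)} = q + 3 = 3 + q$)
$Z{\left(X,v \right)} = 9 - 3 X$ ($Z{\left(X,v \right)} = \left(3 + 6\right) - 3 X = 9 - 3 X$)
$\frac{Z{\left(85,-33 \right)} - 14489}{34436 - 1100} = \frac{\left(9 - 255\right) - 14489}{34436 - 1100} = \frac{\left(9 - 255\right) - 14489}{33336} = \left(-246 - 14489\right) \frac{1}{33336} = \left(-14735\right) \frac{1}{33336} = - \frac{14735}{33336}$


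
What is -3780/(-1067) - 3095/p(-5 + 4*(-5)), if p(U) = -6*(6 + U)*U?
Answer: 2815073/608190 ≈ 4.6286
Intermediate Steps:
p(U) = -6*U*(6 + U)
-3780/(-1067) - 3095/p(-5 + 4*(-5)) = -3780/(-1067) - 3095*(-1/(6*(-5 + 4*(-5))*(6 + (-5 + 4*(-5))))) = -3780*(-1/1067) - 3095*(-1/(6*(-5 - 20)*(6 + (-5 - 20)))) = 3780/1067 - 3095*1/(150*(6 - 25)) = 3780/1067 - 3095/((-6*(-25)*(-19))) = 3780/1067 - 3095/(-2850) = 3780/1067 - 3095*(-1/2850) = 3780/1067 + 619/570 = 2815073/608190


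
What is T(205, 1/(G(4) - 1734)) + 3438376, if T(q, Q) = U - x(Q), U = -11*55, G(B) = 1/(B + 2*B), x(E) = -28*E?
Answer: 71529700861/20807 ≈ 3.4378e+6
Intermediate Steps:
G(B) = 1/(3*B)
U = -605
T(q, Q) = -605 + 28*Q (T(q, Q) = -605 - (-28)*Q = -605 + 28*Q)
T(205, 1/(G(4) - 1734)) + 3438376 = (-605 + 28/((⅓)/4 - 1734)) + 3438376 = (-605 + 28/((⅓)*(¼) - 1734)) + 3438376 = (-605 + 28/(1/12 - 1734)) + 3438376 = (-605 + 28/(-20807/12)) + 3438376 = (-605 + 28*(-12/20807)) + 3438376 = (-605 - 336/20807) + 3438376 = -12588571/20807 + 3438376 = 71529700861/20807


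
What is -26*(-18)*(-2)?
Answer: -936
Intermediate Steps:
-26*(-18)*(-2) = 468*(-2) = -936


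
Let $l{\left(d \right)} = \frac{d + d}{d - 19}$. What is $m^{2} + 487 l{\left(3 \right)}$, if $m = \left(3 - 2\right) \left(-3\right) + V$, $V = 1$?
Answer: $- \frac{1429}{8} \approx -178.63$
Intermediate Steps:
$l{\left(d \right)} = \frac{2 d}{-19 + d}$
$m = -2$ ($m = \left(3 - 2\right) \left(-3\right) + 1 = 1 \left(-3\right) + 1 = -3 + 1 = -2$)
$m^{2} + 487 l{\left(3 \right)} = \left(-2\right)^{2} + 487 \cdot 2 \cdot 3 \frac{1}{-19 + 3} = 4 + 487 \cdot 2 \cdot 3 \frac{1}{-16} = 4 + 487 \cdot 2 \cdot 3 \left(- \frac{1}{16}\right) = 4 + 487 \left(- \frac{3}{8}\right) = 4 - \frac{1461}{8} = - \frac{1429}{8}$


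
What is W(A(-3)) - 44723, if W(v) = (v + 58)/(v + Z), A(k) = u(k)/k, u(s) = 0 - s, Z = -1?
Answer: -89503/2 ≈ -44752.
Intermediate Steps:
u(s) = -s
A(k) = -1 (A(k) = (-k)/k = -1)
W(v) = (58 + v)/(-1 + v) (W(v) = (v + 58)/(v - 1) = (58 + v)/(-1 + v))
W(A(-3)) - 44723 = (58 - 1)/(-1 - 1) - 44723 = 57/(-2) - 44723 = -1/2*57 - 44723 = -57/2 - 44723 = -89503/2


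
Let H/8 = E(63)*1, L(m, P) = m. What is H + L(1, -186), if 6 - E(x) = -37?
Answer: 345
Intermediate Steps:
E(x) = 43 (E(x) = 6 - 1*(-37) = 6 + 37 = 43)
H = 344 (H = 8*(43*1) = 8*43 = 344)
H + L(1, -186) = 344 + 1 = 345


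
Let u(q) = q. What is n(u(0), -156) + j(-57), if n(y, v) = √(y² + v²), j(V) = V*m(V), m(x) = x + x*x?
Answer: -181788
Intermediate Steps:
m(x) = x + x²
j(V) = V²*(1 + V) (j(V) = V*(V*(1 + V)) = V²*(1 + V))
n(y, v) = √(v² + y²)
n(u(0), -156) + j(-57) = √((-156)² + 0²) + (-57)²*(1 - 57) = √(24336 + 0) + 3249*(-56) = √24336 - 181944 = 156 - 181944 = -181788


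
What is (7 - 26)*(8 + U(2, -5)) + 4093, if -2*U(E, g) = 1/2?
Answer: 15783/4 ≈ 3945.8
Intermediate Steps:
U(E, g) = -¼ (U(E, g) = -½/2 = -½*½ = -¼)
(7 - 26)*(8 + U(2, -5)) + 4093 = (7 - 26)*(8 - ¼) + 4093 = -19*31/4 + 4093 = -589/4 + 4093 = 15783/4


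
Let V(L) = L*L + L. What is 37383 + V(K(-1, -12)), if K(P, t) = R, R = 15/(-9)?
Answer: 336457/9 ≈ 37384.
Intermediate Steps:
R = -5/3 (R = 15*(-1/9) = -5/3 ≈ -1.6667)
K(P, t) = -5/3
V(L) = L + L**2 (V(L) = L**2 + L = L + L**2)
37383 + V(K(-1, -12)) = 37383 - 5*(1 - 5/3)/3 = 37383 - 5/3*(-2/3) = 37383 + 10/9 = 336457/9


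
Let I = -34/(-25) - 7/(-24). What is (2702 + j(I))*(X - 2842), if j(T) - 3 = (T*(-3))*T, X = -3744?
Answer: -1065673807267/60000 ≈ -1.7761e+7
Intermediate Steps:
I = 991/600 (I = -34*(-1/25) - 7*(-1/24) = 34/25 + 7/24 = 991/600 ≈ 1.6517)
j(T) = 3 - 3*T² (j(T) = 3 + (T*(-3))*T = 3 + (-3*T)*T = 3 - 3*T²)
(2702 + j(I))*(X - 2842) = (2702 + (3 - 3*(991/600)²))*(-3744 - 2842) = (2702 + (3 - 3*982081/360000))*(-6586) = (2702 + (3 - 982081/120000))*(-6586) = (2702 - 622081/120000)*(-6586) = (323617919/120000)*(-6586) = -1065673807267/60000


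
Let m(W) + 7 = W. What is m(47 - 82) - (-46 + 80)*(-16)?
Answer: 502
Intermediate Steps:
m(W) = -7 + W
m(47 - 82) - (-46 + 80)*(-16) = (-7 + (47 - 82)) - (-46 + 80)*(-16) = (-7 - 35) - 34*(-16) = -42 - 1*(-544) = -42 + 544 = 502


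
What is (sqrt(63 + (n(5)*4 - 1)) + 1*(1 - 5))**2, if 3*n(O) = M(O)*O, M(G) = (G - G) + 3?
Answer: (4 - sqrt(82))**2 ≈ 25.557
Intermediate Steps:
M(G) = 3 (M(G) = 0 + 3 = 3)
n(O) = O (n(O) = (3*O)/3 = O)
(sqrt(63 + (n(5)*4 - 1)) + 1*(1 - 5))**2 = (sqrt(63 + (5*4 - 1)) + 1*(1 - 5))**2 = (sqrt(63 + (20 - 1)) + 1*(-4))**2 = (sqrt(63 + 19) - 4)**2 = (sqrt(82) - 4)**2 = (-4 + sqrt(82))**2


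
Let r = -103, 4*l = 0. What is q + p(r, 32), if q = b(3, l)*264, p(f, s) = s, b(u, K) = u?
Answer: 824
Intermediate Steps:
l = 0 (l = (¼)*0 = 0)
q = 792 (q = 3*264 = 792)
q + p(r, 32) = 792 + 32 = 824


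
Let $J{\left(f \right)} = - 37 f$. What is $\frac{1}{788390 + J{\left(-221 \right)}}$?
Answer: $\frac{1}{796567} \approx 1.2554 \cdot 10^{-6}$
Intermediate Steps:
$\frac{1}{788390 + J{\left(-221 \right)}} = \frac{1}{788390 - -8177} = \frac{1}{788390 + 8177} = \frac{1}{796567}$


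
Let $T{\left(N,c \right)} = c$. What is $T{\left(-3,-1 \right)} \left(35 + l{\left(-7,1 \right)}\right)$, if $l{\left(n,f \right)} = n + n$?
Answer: $-21$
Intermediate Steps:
$l{\left(n,f \right)} = 2 n$
$T{\left(-3,-1 \right)} \left(35 + l{\left(-7,1 \right)}\right) = - (35 + 2 \left(-7\right)) = - (35 - 14) = \left(-1\right) 21 = -21$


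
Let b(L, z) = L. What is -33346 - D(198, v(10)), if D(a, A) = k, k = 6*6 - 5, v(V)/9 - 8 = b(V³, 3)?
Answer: -33377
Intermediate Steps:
v(V) = 72 + 9*V³
k = 31 (k = 36 - 5 = 31)
D(a, A) = 31
-33346 - D(198, v(10)) = -33346 - 1*31 = -33346 - 31 = -33377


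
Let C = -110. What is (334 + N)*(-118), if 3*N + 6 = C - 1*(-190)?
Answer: -126968/3 ≈ -42323.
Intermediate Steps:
N = 74/3 (N = -2 + (-110 - 1*(-190))/3 = -2 + (-110 + 190)/3 = -2 + (1/3)*80 = -2 + 80/3 = 74/3 ≈ 24.667)
(334 + N)*(-118) = (334 + 74/3)*(-118) = (1076/3)*(-118) = -126968/3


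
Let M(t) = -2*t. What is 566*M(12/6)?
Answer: -2264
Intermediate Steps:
566*M(12/6) = 566*(-24/6) = 566*(-2*2) = 566*(-4) = -2264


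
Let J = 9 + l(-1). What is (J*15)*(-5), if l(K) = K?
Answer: -600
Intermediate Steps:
J = 8 (J = 9 - 1 = 8)
(J*15)*(-5) = (8*15)*(-5) = 120*(-5) = -600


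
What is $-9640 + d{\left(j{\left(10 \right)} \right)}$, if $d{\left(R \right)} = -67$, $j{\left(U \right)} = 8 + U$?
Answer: $-9707$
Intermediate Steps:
$-9640 + d{\left(j{\left(10 \right)} \right)} = -9640 - 67 = -9707$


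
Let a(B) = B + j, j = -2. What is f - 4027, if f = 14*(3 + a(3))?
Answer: -3971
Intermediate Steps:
a(B) = -2 + B (a(B) = B - 2 = -2 + B)
f = 56 (f = 14*(3 + (-2 + 3)) = 14*(3 + 1) = 14*4 = 56)
f - 4027 = 56 - 4027 = -3971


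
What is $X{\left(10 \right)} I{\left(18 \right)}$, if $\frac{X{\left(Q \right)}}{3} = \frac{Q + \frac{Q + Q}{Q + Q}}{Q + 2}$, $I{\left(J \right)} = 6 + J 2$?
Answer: $\frac{231}{2} \approx 115.5$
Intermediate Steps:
$I{\left(J \right)} = 6 + 2 J$
$X{\left(Q \right)} = \frac{3 \left(1 + Q\right)}{2 + Q}$ ($X{\left(Q \right)} = 3 \frac{Q + \frac{Q + Q}{Q + Q}}{Q + 2} = 3 \frac{Q + \frac{2 Q}{2 Q}}{2 + Q} = 3 \frac{Q + 2 Q \frac{1}{2 Q}}{2 + Q} = 3 \frac{Q + 1}{2 + Q} = 3 \frac{1 + Q}{2 + Q} = \frac{3 \left(1 + Q\right)}{2 + Q}$)
$X{\left(10 \right)} I{\left(18 \right)} = \frac{3 \left(1 + 10\right)}{2 + 10} \left(6 + 2 \cdot 18\right) = 3 \cdot \frac{1}{12} \cdot 11 \left(6 + 36\right) = 3 \cdot \frac{1}{12} \cdot 11 \cdot 42 = \frac{11}{4} \cdot 42 = \frac{231}{2}$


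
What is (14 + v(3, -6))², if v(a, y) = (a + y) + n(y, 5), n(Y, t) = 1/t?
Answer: 3136/25 ≈ 125.44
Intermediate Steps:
v(a, y) = ⅕ + a + y (v(a, y) = (a + y) + 1/5 = (a + y) + ⅕ = ⅕ + a + y)
(14 + v(3, -6))² = (14 + (⅕ + 3 - 6))² = (14 - 14/5)² = (56/5)² = 3136/25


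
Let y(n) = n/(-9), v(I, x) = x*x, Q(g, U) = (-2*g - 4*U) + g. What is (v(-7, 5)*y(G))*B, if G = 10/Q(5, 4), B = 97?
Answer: 24250/189 ≈ 128.31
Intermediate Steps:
Q(g, U) = -g - 4*U (Q(g, U) = (-4*U - 2*g) + g = -g - 4*U)
v(I, x) = x²
G = -10/21 (G = 10/(-1*5 - 4*4) = 10/(-5 - 16) = 10/(-21) = 10*(-1/21) = -10/21 ≈ -0.47619)
y(n) = -n/9 (y(n) = n*(-⅑) = -n/9)
(v(-7, 5)*y(G))*B = (5²*(-⅑*(-10/21)))*97 = (25*(10/189))*97 = (250/189)*97 = 24250/189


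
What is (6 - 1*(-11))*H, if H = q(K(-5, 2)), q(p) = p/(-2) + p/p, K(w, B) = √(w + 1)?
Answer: 17 - 17*I ≈ 17.0 - 17.0*I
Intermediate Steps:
K(w, B) = √(1 + w)
q(p) = 1 - p/2 (q(p) = p*(-½) + 1 = -p/2 + 1 = 1 - p/2)
H = 1 - I (H = 1 - √(1 - 5)/2 = 1 - I ≈ 1.0 - 1.0*I)
(6 - 1*(-11))*H = (6 - 1*(-11))*(1 - I) = (6 + 11)*(1 - I) = 17*(1 - I) = 17 - 17*I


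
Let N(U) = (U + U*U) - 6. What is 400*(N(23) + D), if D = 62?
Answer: 243200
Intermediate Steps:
N(U) = -6 + U + U**2 (N(U) = (U + U**2) - 6 = -6 + U + U**2)
400*(N(23) + D) = 400*((-6 + 23 + 23**2) + 62) = 400*((-6 + 23 + 529) + 62) = 400*(546 + 62) = 400*608 = 243200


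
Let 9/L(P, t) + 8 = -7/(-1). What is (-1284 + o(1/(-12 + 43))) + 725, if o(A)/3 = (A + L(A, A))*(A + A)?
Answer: -538867/961 ≈ -560.74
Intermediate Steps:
L(P, t) = -9 (L(P, t) = 9/(-8 - 7/(-1)) = 9/(-8 - 7*(-1)) = 9/(-8 + 7) = 9/(-1) = 9*(-1) = -9)
o(A) = 6*A*(-9 + A) (o(A) = 3*((A - 9)*(A + A)) = 3*((-9 + A)*(2*A)) = 3*(2*A*(-9 + A)) = 6*A*(-9 + A))
(-1284 + o(1/(-12 + 43))) + 725 = (-1284 + 6*(-9 + 1/(-12 + 43))/(-12 + 43)) + 725 = (-1284 + 6*(-9 + 1/31)/31) + 725 = (-1284 + 6*(1/31)*(-9 + 1/31)) + 725 = (-1284 + 6*(1/31)*(-278/31)) + 725 = (-1284 - 1668/961) + 725 = -1235592/961 + 725 = -538867/961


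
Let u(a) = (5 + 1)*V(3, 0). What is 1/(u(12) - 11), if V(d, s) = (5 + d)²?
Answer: 1/373 ≈ 0.0026810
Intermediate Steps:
u(a) = 384 (u(a) = (5 + 1)*(5 + 3)² = 6*8² = 6*64 = 384)
1/(u(12) - 11) = 1/(384 - 11) = 1/373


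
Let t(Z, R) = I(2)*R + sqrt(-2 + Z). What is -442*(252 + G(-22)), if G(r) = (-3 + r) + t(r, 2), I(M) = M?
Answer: -102102 - 884*I*sqrt(6) ≈ -1.021e+5 - 2165.3*I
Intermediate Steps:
t(Z, R) = sqrt(-2 + Z) + 2*R (t(Z, R) = 2*R + sqrt(-2 + Z) = sqrt(-2 + Z) + 2*R)
G(r) = 1 + r + sqrt(-2 + r) (G(r) = (-3 + r) + (sqrt(-2 + r) + 2*2) = (-3 + r) + (sqrt(-2 + r) + 4) = (-3 + r) + (4 + sqrt(-2 + r)) = 1 + r + sqrt(-2 + r))
-442*(252 + G(-22)) = -442*(252 + (1 - 22 + sqrt(-2 - 22))) = -442*(252 + (1 - 22 + sqrt(-24))) = -442*(252 + (1 - 22 + 2*I*sqrt(6))) = -442*(252 + (-21 + 2*I*sqrt(6))) = -442*(231 + 2*I*sqrt(6)) = -102102 - 884*I*sqrt(6)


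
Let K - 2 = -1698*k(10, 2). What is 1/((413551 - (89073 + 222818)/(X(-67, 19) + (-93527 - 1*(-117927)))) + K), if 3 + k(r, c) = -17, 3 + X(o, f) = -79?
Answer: 24318/10882309243 ≈ 2.2346e-6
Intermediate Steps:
X(o, f) = -82 (X(o, f) = -3 - 79 = -82)
k(r, c) = -20 (k(r, c) = -3 - 17 = -20)
K = 33962 (K = 2 - 1698*(-20) = 2 + 33960 = 33962)
1/((413551 - (89073 + 222818)/(X(-67, 19) + (-93527 - 1*(-117927)))) + K) = 1/((413551 - (89073 + 222818)/(-82 + (-93527 - 1*(-117927)))) + 33962) = 1/((413551 - 311891/(-82 + (-93527 + 117927))) + 33962) = 1/((413551 - 311891/(-82 + 24400)) + 33962) = 1/((413551 - 311891/24318) + 33962) = 1/(10056421327/24318 + 33962) = 1/(10882309243/24318) = 24318/10882309243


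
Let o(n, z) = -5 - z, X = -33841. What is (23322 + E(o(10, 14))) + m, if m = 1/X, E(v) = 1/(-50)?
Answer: 39461956209/1692050 ≈ 23322.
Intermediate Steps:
E(v) = -1/50
m = -1/33841 (m = 1/(-33841) = -1/33841 ≈ -2.9550e-5)
(23322 + E(o(10, 14))) + m = (23322 - 1/50) - 1/33841 = 1166099/50 - 1/33841 = 39461956209/1692050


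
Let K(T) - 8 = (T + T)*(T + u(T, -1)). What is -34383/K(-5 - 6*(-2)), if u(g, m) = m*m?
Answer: -11461/40 ≈ -286.52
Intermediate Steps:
u(g, m) = m**2
K(T) = 8 + 2*T*(1 + T) (K(T) = 8 + (T + T)*(T + (-1)**2) = 8 + (2*T)*(T + 1) = 8 + (2*T)*(1 + T) = 8 + 2*T*(1 + T))
-34383/K(-5 - 6*(-2)) = -34383/(8 + 2*(-5 - 6*(-2)) + 2*(-5 - 6*(-2))**2) = -34383/(8 + 2*(-5 + 12) + 2*(-5 + 12)**2) = -34383/(8 + 2*7 + 2*7**2) = -34383/(8 + 14 + 2*49) = -34383/(8 + 14 + 98) = -34383/120 = -34383*1/120 = -11461/40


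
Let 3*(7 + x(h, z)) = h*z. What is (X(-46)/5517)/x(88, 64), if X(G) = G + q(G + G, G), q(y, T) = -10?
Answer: -56/10318629 ≈ -5.4271e-6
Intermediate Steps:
X(G) = -10 + G (X(G) = G - 10 = -10 + G)
x(h, z) = -7 + h*z/3 (x(h, z) = -7 + (h*z)/3 = -7 + h*z/3)
(X(-46)/5517)/x(88, 64) = ((-10 - 46)/5517)/(-7 + (⅓)*88*64) = (-56*1/5517)/(-7 + 5632/3) = -56/(5517*5611/3) = -56/5517*3/5611 = -56/10318629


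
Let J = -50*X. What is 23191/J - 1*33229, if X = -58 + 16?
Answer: -9965387/300 ≈ -33218.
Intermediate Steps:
X = -42
J = 2100 (J = -50*(-42) = 2100)
23191/J - 1*33229 = 23191/2100 - 1*33229 = 23191*(1/2100) - 33229 = 3313/300 - 33229 = -9965387/300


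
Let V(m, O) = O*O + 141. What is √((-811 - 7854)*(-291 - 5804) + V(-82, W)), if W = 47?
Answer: 5*√2112621 ≈ 7267.4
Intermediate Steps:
V(m, O) = 141 + O² (V(m, O) = O² + 141 = 141 + O²)
√((-811 - 7854)*(-291 - 5804) + V(-82, W)) = √((-811 - 7854)*(-291 - 5804) + (141 + 47²)) = √(-8665*(-6095) + (141 + 2209)) = √(52813175 + 2350) = √52815525 = 5*√2112621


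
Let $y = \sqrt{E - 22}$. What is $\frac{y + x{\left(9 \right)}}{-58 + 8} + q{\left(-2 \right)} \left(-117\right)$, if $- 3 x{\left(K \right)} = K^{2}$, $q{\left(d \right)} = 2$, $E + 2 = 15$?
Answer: $- \frac{11673}{50} - \frac{3 i}{50} \approx -233.46 - 0.06 i$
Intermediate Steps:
$E = 13$ ($E = -2 + 15 = 13$)
$y = 3 i$ ($y = \sqrt{13 - 22} = \sqrt{-9} = 3 i \approx 3.0 i$)
$x{\left(K \right)} = - \frac{K^{2}}{3}$
$\frac{y + x{\left(9 \right)}}{-58 + 8} + q{\left(-2 \right)} \left(-117\right) = \frac{3 i - \frac{9^{2}}{3}}{-58 + 8} + 2 \left(-117\right) = \frac{3 i - 27}{-50} - 234 = \left(3 i - 27\right) \left(- \frac{1}{50}\right) - 234 = \left(-27 + 3 i\right) \left(- \frac{1}{50}\right) - 234 = \left(\frac{27}{50} - \frac{3 i}{50}\right) - 234 = - \frac{11673}{50} - \frac{3 i}{50}$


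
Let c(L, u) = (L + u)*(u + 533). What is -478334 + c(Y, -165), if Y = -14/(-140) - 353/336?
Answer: -56637401/105 ≈ -5.3940e+5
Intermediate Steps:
Y = -1597/1680 (Y = -14*(-1/140) - 353*1/336 = 1/10 - 353/336 = -1597/1680 ≈ -0.95059)
c(L, u) = (533 + u)*(L + u) (c(L, u) = (L + u)*(533 + u) = (533 + u)*(L + u))
-478334 + c(Y, -165) = -478334 + ((-165)**2 + 533*(-1597/1680) + 533*(-165) - 1597/1680*(-165)) = -478334 + (27225 - 851201/1680 - 87945 + 17567/112) = -478334 - 6412331/105 = -56637401/105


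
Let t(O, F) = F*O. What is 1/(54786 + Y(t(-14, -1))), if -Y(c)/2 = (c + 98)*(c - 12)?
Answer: 1/54338 ≈ 1.8403e-5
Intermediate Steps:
Y(c) = -2*(-12 + c)*(98 + c) (Y(c) = -2*(c + 98)*(c - 12) = -2*(98 + c)*(-12 + c) = -2*(-12 + c)*(98 + c))
1/(54786 + Y(t(-14, -1))) = 1/(54786 + (2352 - (-172)*(-14) - 2*(-1*(-14))²)) = 1/(54786 + (2352 - 172*14 - 2*14²)) = 1/(54786 + (2352 - 2408 - 2*196)) = 1/(54786 + (2352 - 2408 - 392)) = 1/(54786 - 448) = 1/54338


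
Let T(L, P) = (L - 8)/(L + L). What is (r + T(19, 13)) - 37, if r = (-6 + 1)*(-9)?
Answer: 315/38 ≈ 8.2895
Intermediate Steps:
r = 45 (r = -5*(-9) = 45)
T(L, P) = (-8 + L)/(2*L) (T(L, P) = (-8 + L)/((2*L)) = (-8 + L)*(1/(2*L)) = (-8 + L)/(2*L))
(r + T(19, 13)) - 37 = (45 + (½)*(-8 + 19)/19) - 37 = (45 + (½)*(1/19)*11) - 37 = (45 + 11/38) - 37 = 1721/38 - 37 = 315/38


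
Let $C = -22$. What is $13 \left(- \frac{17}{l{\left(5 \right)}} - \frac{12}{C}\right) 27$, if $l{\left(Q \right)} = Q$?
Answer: $- \frac{55107}{55} \approx -1001.9$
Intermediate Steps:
$13 \left(- \frac{17}{l{\left(5 \right)}} - \frac{12}{C}\right) 27 = 13 \left(- \frac{17}{5} - \frac{12}{-22}\right) 27 = 13 \left(\left(-17\right) \frac{1}{5} - - \frac{6}{11}\right) 27 = 13 \left(- \frac{17}{5} + \frac{6}{11}\right) 27 = 13 \left(- \frac{157}{55}\right) 27 = \left(- \frac{2041}{55}\right) 27 = - \frac{55107}{55}$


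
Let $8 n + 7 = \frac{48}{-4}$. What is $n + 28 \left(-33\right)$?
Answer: $- \frac{7411}{8} \approx -926.38$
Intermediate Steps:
$n = - \frac{19}{8}$ ($n = - \frac{7}{8} + \frac{48 \frac{1}{-4}}{8} = - \frac{7}{8} + \frac{48 \left(- \frac{1}{4}\right)}{8} = - \frac{7}{8} + \frac{1}{8} \left(-12\right) = - \frac{7}{8} - \frac{3}{2} = - \frac{19}{8} \approx -2.375$)
$n + 28 \left(-33\right) = - \frac{19}{8} + 28 \left(-33\right) = - \frac{19}{8} - 924 = - \frac{7411}{8}$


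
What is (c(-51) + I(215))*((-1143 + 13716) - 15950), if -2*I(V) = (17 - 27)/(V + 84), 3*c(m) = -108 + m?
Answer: 53498434/299 ≈ 1.7892e+5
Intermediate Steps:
c(m) = -36 + m/3 (c(m) = (-108 + m)/3 = -36 + m/3)
I(V) = 5/(84 + V) (I(V) = -(17 - 27)/(2*(V + 84)) = -(-5)/(84 + V) = 5/(84 + V))
(c(-51) + I(215))*((-1143 + 13716) - 15950) = ((-36 + (1/3)*(-51)) + 5/(84 + 215))*((-1143 + 13716) - 15950) = ((-36 - 17) + 5/299)*(12573 - 15950) = (-53 + 5*(1/299))*(-3377) = (-53 + 5/299)*(-3377) = -15842/299*(-3377) = 53498434/299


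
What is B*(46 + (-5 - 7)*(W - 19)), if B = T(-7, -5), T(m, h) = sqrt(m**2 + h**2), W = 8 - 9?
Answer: 286*sqrt(74) ≈ 2460.3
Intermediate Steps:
W = -1
T(m, h) = sqrt(h**2 + m**2)
B = sqrt(74) (B = sqrt((-5)**2 + (-7)**2) = sqrt(25 + 49) = sqrt(74) ≈ 8.6023)
B*(46 + (-5 - 7)*(W - 19)) = sqrt(74)*(46 + (-5 - 7)*(-1 - 19)) = sqrt(74)*(46 - 12*(-20)) = sqrt(74)*(46 + 240) = sqrt(74)*286 = 286*sqrt(74)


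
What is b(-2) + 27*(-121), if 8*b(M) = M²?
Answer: -6533/2 ≈ -3266.5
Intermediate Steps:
b(M) = M²/8
b(-2) + 27*(-121) = (⅛)*(-2)² + 27*(-121) = (⅛)*4 - 3267 = ½ - 3267 = -6533/2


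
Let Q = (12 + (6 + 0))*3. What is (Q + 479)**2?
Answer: 284089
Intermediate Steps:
Q = 54 (Q = (12 + 6)*3 = 18*3 = 54)
(Q + 479)**2 = (54 + 479)**2 = 533**2 = 284089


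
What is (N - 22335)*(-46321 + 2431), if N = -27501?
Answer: 2187302040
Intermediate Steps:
(N - 22335)*(-46321 + 2431) = (-27501 - 22335)*(-46321 + 2431) = -49836*(-43890) = 2187302040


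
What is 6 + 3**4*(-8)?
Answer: -642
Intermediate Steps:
6 + 3**4*(-8) = 6 + 81*(-8) = 6 - 648 = -642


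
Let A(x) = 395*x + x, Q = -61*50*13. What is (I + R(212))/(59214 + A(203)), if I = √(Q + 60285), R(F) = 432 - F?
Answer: 110/69801 + √20635/139602 ≈ 0.0026049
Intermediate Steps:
Q = -39650 (Q = -3050*13 = -39650)
A(x) = 396*x
I = √20635 (I = √(-39650 + 60285) = √20635 ≈ 143.65)
(I + R(212))/(59214 + A(203)) = (√20635 + (432 - 1*212))/(59214 + 396*203) = (√20635 + (432 - 212))/(59214 + 80388) = (√20635 + 220)/139602 = (220 + √20635)*(1/139602) = 110/69801 + √20635/139602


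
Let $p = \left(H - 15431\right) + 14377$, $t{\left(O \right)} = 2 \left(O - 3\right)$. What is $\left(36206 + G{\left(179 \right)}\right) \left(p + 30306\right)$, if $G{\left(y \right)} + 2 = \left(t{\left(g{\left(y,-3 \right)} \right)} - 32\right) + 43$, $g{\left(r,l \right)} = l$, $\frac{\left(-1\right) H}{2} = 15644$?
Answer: $-73709308$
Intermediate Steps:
$H = -31288$ ($H = \left(-2\right) 15644 = -31288$)
$t{\left(O \right)} = -6 + 2 O$ ($t{\left(O \right)} = 2 \left(-3 + O\right) = -6 + 2 O$)
$p = -32342$ ($p = \left(-31288 - 15431\right) + 14377 = -46719 + 14377 = -32342$)
$G{\left(y \right)} = -3$ ($G{\left(y \right)} = -2 + \left(\left(\left(-6 + 2 \left(-3\right)\right) - 32\right) + 43\right) = -2 + \left(\left(\left(-6 - 6\right) - 32\right) + 43\right) = -2 + \left(\left(-12 - 32\right) + 43\right) = -2 + \left(-44 + 43\right) = -2 - 1 = -3$)
$\left(36206 + G{\left(179 \right)}\right) \left(p + 30306\right) = \left(36206 - 3\right) \left(-32342 + 30306\right) = 36203 \left(-2036\right) = -73709308$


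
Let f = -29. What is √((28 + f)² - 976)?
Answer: 5*I*√39 ≈ 31.225*I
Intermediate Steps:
√((28 + f)² - 976) = √((28 - 29)² - 976) = √((-1)² - 976) = √(1 - 976) = √(-975) = 5*I*√39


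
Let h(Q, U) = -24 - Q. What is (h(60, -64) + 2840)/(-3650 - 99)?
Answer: -2756/3749 ≈ -0.73513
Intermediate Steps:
(h(60, -64) + 2840)/(-3650 - 99) = ((-24 - 1*60) + 2840)/(-3650 - 99) = ((-24 - 60) + 2840)/(-3749) = (-84 + 2840)*(-1/3749) = 2756*(-1/3749) = -2756/3749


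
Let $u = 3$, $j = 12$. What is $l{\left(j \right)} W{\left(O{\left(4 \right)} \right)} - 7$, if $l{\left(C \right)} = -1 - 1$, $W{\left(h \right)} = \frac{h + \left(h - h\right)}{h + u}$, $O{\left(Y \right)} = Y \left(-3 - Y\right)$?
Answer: $- \frac{231}{25} \approx -9.24$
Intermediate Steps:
$W{\left(h \right)} = \frac{h}{3 + h}$ ($W{\left(h \right)} = \frac{h + \left(h - h\right)}{h + 3} = \frac{h + 0}{3 + h} = \frac{h}{3 + h}$)
$l{\left(C \right)} = -2$
$l{\left(j \right)} W{\left(O{\left(4 \right)} \right)} - 7 = - 2 \frac{\left(-1\right) 4 \left(3 + 4\right)}{3 - 4 \left(3 + 4\right)} - 7 = - 2 \frac{\left(-1\right) 4 \cdot 7}{3 - 4 \cdot 7} - 7 = - 2 \left(- \frac{28}{3 - 28}\right) - 7 = - 2 \left(- \frac{28}{-25}\right) - 7 = - 2 \left(\left(-28\right) \left(- \frac{1}{25}\right)\right) - 7 = \left(-2\right) \frac{28}{25} - 7 = - \frac{56}{25} - 7 = - \frac{231}{25}$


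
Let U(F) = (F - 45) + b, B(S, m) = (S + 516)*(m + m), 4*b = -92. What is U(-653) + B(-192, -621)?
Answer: -403129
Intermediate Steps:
b = -23 (b = (1/4)*(-92) = -23)
B(S, m) = 2*m*(516 + S) (B(S, m) = (516 + S)*(2*m) = 2*m*(516 + S))
U(F) = -68 + F (U(F) = (F - 45) - 23 = (-45 + F) - 23 = -68 + F)
U(-653) + B(-192, -621) = (-68 - 653) + 2*(-621)*(516 - 192) = -721 + 2*(-621)*324 = -721 - 402408 = -403129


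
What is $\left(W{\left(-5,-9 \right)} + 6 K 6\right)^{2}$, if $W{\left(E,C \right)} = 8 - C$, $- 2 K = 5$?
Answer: $5329$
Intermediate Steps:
$K = - \frac{5}{2}$ ($K = \left(- \frac{1}{2}\right) 5 = - \frac{5}{2} \approx -2.5$)
$\left(W{\left(-5,-9 \right)} + 6 K 6\right)^{2} = \left(\left(8 - -9\right) + 6 \left(- \frac{5}{2}\right) 6\right)^{2} = \left(\left(8 + 9\right) - 90\right)^{2} = \left(17 - 90\right)^{2} = \left(-73\right)^{2} = 5329$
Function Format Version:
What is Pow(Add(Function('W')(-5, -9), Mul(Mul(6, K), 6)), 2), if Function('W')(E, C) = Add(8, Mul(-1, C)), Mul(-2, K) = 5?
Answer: 5329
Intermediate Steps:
K = Rational(-5, 2) (K = Mul(Rational(-1, 2), 5) = Rational(-5, 2) ≈ -2.5000)
Pow(Add(Function('W')(-5, -9), Mul(Mul(6, K), 6)), 2) = Pow(Add(Add(8, Mul(-1, -9)), Mul(Mul(6, Rational(-5, 2)), 6)), 2) = Pow(Add(Add(8, 9), Mul(-15, 6)), 2) = Pow(Add(17, -90), 2) = Pow(-73, 2) = 5329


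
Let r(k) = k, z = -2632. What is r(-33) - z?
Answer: 2599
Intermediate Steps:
r(-33) - z = -33 - 1*(-2632) = -33 + 2632 = 2599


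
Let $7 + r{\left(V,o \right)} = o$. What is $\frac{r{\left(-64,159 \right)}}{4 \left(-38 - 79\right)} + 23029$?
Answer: $\frac{2694355}{117} \approx 23029.0$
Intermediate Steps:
$r{\left(V,o \right)} = -7 + o$
$\frac{r{\left(-64,159 \right)}}{4 \left(-38 - 79\right)} + 23029 = \frac{-7 + 159}{4 \left(-38 - 79\right)} + 23029 = \frac{152}{4 \left(-117\right)} + 23029 = \frac{152}{-468} + 23029 = 152 \left(- \frac{1}{468}\right) + 23029 = - \frac{38}{117} + 23029 = \frac{2694355}{117}$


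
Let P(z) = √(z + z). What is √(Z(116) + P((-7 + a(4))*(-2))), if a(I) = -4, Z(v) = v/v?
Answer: √(1 + 2*√11) ≈ 2.7628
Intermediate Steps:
Z(v) = 1
P(z) = √2*√z (P(z) = √(2*z) = √2*√z)
√(Z(116) + P((-7 + a(4))*(-2))) = √(1 + √2*√((-7 - 4)*(-2))) = √(1 + √2*√(-11*(-2))) = √(1 + √2*√22) = √(1 + 2*√11)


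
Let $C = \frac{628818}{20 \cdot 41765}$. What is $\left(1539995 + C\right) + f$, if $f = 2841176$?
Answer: $\frac{1829796382559}{417650} \approx 4.3812 \cdot 10^{6}$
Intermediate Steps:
$C = \frac{314409}{417650}$ ($C = \frac{628818}{835300} = 628818 \cdot \frac{1}{835300} = \frac{314409}{417650} \approx 0.7528$)
$\left(1539995 + C\right) + f = \left(1539995 + \frac{314409}{417650}\right) + 2841176 = \frac{643179226159}{417650} + 2841176 = \frac{1829796382559}{417650}$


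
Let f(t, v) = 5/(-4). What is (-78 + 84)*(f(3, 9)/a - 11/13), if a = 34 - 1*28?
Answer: -329/52 ≈ -6.3269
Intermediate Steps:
f(t, v) = -5/4 (f(t, v) = 5*(-¼) = -5/4)
a = 6 (a = 34 - 28 = 6)
(-78 + 84)*(f(3, 9)/a - 11/13) = (-78 + 84)*(-5/4/6 - 11/13) = 6*(-5/4*⅙ - 11*1/13) = 6*(-5/24 - 11/13) = 6*(-329/312) = -329/52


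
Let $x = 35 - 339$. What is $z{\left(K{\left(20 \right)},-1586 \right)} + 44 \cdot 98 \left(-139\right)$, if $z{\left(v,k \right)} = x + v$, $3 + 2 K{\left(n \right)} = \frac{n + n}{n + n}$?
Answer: $-599673$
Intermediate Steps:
$x = -304$ ($x = 35 - 339 = -304$)
$K{\left(n \right)} = -1$ ($K{\left(n \right)} = - \frac{3}{2} + \frac{\left(n + n\right) \frac{1}{n + n}}{2} = - \frac{3}{2} + \frac{2 n \frac{1}{2 n}}{2} = - \frac{3}{2} + \frac{1}{2} \cdot 1 = - \frac{3}{2} + \frac{1}{2} = -1$)
$z{\left(v,k \right)} = -304 + v$
$z{\left(K{\left(20 \right)},-1586 \right)} + 44 \cdot 98 \left(-139\right) = \left(-304 - 1\right) + 44 \cdot 98 \left(-139\right) = -305 + 4312 \left(-139\right) = -305 - 599368 = -599673$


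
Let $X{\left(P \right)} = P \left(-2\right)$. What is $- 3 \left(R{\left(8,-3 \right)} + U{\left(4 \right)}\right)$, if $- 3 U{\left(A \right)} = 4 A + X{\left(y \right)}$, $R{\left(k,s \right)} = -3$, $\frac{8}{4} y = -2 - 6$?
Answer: $33$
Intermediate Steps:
$y = -4$ ($y = \frac{-2 - 6}{2} = \frac{1}{2} \left(-8\right) = -4$)
$X{\left(P \right)} = - 2 P$
$U{\left(A \right)} = - \frac{8}{3} - \frac{4 A}{3}$ ($U{\left(A \right)} = - \frac{4 A - -8}{3} = - \frac{4 A + 8}{3} = - \frac{8 + 4 A}{3} = - \frac{8}{3} - \frac{4 A}{3}$)
$- 3 \left(R{\left(8,-3 \right)} + U{\left(4 \right)}\right) = - 3 \left(-3 - 8\right) = \left(-3\right) \left(-11\right) = 33$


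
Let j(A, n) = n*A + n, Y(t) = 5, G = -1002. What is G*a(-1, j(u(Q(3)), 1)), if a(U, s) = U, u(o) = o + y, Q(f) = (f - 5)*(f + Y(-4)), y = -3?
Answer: 1002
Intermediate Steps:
Q(f) = (-5 + f)*(5 + f) (Q(f) = (f - 5)*(f + 5) = (-5 + f)*(5 + f))
u(o) = -3 + o (u(o) = o - 3 = -3 + o)
j(A, n) = n + A*n (j(A, n) = A*n + n = n + A*n)
G*a(-1, j(u(Q(3)), 1)) = -1002*(-1) = 1002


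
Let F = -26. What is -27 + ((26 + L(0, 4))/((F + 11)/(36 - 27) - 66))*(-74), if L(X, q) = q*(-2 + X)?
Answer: -1485/203 ≈ -7.3153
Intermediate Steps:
-27 + ((26 + L(0, 4))/((F + 11)/(36 - 27) - 66))*(-74) = -27 + ((26 + 4*(-2 + 0))/((-26 + 11)/(36 - 27) - 66))*(-74) = -27 + ((26 + 4*(-2))/(-15/9 - 66))*(-74) = -27 + ((26 - 8)/(-15*⅑ - 66))*(-74) = -27 + (18/(-5/3 - 66))*(-74) = -27 + (18/(-203/3))*(-74) = -27 + (18*(-3/203))*(-74) = -27 - 54/203*(-74) = -27 + 3996/203 = -1485/203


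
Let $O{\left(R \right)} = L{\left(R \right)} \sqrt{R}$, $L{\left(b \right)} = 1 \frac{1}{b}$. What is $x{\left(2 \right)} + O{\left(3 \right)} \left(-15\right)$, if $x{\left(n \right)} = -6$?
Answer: $-6 - 5 \sqrt{3} \approx -14.66$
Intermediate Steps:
$L{\left(b \right)} = \frac{1}{b}$
$O{\left(R \right)} = \frac{1}{\sqrt{R}}$ ($O{\left(R \right)} = \frac{\sqrt{R}}{R} = \frac{1}{\sqrt{R}}$)
$x{\left(2 \right)} + O{\left(3 \right)} \left(-15\right) = -6 + \frac{1}{\sqrt{3}} \left(-15\right) = -6 + \frac{\sqrt{3}}{3} \left(-15\right) = -6 - 5 \sqrt{3}$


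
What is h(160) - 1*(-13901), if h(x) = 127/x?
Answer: 2224287/160 ≈ 13902.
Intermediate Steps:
h(160) - 1*(-13901) = 127/160 - 1*(-13901) = 127*(1/160) + 13901 = 127/160 + 13901 = 2224287/160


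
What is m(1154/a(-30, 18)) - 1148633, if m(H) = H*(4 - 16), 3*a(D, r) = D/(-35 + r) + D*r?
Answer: -1751547617/1525 ≈ -1.1486e+6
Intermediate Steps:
a(D, r) = D*r/3 + D/(3*(-35 + r)) (a(D, r) = (D/(-35 + r) + D*r)/3 = (D*r + D/(-35 + r))/3 = D*r/3 + D/(3*(-35 + r)))
m(H) = -12*H (m(H) = H*(-12) = -12*H)
m(1154/a(-30, 18)) - 1148633 = -13848/((1/3)*(-30)*(1 + 18**2 - 35*18)/(-35 + 18)) - 1148633 = -13848/((1/3)*(-30)*(1 + 324 - 630)/(-17)) - 1148633 = -13848/((1/3)*(-30)*(-1/17)*(-305)) - 1148633 = -13848/(-3050/17) - 1148633 = -13848*(-17)/3050 - 1148633 = -12*(-9809/1525) - 1148633 = 117708/1525 - 1148633 = -1751547617/1525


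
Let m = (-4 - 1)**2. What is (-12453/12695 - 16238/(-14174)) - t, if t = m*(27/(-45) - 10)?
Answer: 23856724519/89969465 ≈ 265.16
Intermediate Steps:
m = 25 (m = (-5)**2 = 25)
t = -265 (t = 25*(27/(-45) - 10) = 25*(27*(-1/45) - 10) = 25*(-3/5 - 10) = 25*(-53/5) = -265)
(-12453/12695 - 16238/(-14174)) - t = (-12453/12695 - 16238/(-14174)) - 1*(-265) = (-12453*1/12695 - 16238*(-1/14174)) + 265 = (-12453/12695 + 8119/7087) + 265 = 14816294/89969465 + 265 = 23856724519/89969465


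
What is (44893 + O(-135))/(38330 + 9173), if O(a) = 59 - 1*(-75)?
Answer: 45027/47503 ≈ 0.94788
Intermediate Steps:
O(a) = 134 (O(a) = 59 + 75 = 134)
(44893 + O(-135))/(38330 + 9173) = (44893 + 134)/(38330 + 9173) = 45027/47503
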